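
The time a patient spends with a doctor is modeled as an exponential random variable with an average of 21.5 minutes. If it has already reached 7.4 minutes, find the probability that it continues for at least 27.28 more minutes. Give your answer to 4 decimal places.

The rate is λ = 1/21.5 = 0.0465116 per minute.
P(X > s+t | X > s) = e^(−λ(s+t))/e^(−λs) = e^(−λt), independent of s = 7.4.
P(X > 27.28) = e^(−1.2688) ≈ 0.2812.

0.2812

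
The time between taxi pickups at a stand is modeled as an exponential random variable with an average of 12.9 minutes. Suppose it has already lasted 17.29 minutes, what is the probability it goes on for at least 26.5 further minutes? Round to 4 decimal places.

0.1282

The rate is λ = 1/12.9 = 0.0775194 per minute.
The exponential is memoryless, so the remaining time is again Exp(λ): the condition X > 17.29 is irrelevant.
P(X > 26.5) = e^(−2.0543) ≈ 0.1282.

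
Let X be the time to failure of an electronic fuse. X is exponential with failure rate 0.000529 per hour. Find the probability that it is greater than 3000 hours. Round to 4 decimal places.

0.2045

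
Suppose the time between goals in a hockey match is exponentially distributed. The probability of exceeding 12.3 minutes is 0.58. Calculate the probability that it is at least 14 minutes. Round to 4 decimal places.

0.5379

e^(−λ·12.3) = 0.58 ⇒ λ = −ln(0.58)/12.3 = 0.0442868.
P(X > 14) = e^(−0.0442868·14) = e^(−0.62001) ≈ 0.5379.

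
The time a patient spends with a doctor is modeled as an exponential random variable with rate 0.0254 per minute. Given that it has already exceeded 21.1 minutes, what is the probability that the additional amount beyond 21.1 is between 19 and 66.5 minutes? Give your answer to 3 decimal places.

0.432

Memoryless: the residual past 21.1 is again Exp(λ).
P(19 < residual < 66.5) = e^(−λ·19) − e^(−λ·66.5) = 0.61718 − 0.18469 ≈ 0.432.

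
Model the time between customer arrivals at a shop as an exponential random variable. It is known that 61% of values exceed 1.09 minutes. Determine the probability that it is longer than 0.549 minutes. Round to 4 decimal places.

0.7796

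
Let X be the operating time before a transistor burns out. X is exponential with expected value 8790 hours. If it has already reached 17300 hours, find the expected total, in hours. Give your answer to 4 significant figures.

The rate is λ = 1/8790 = 0.000113766 per hour.
By memorylessness, E[X | X > 17300] = 17300 + 1/λ = 17300 + 8790 = 26090 hours.

26090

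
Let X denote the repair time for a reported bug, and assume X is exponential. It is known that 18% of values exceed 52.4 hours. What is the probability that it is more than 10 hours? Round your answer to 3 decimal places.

0.721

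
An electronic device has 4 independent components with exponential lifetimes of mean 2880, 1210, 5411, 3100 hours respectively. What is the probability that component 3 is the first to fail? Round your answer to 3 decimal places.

0.110

Rates: λ_i = 1/mean_i → 0.000347222, 0.000826446, 0.000184809, 0.000322581; Σλ = 0.00168106.
P(component 3 first) = λ_3/Σλ = 0.000184809/0.00168106 ≈ 0.110.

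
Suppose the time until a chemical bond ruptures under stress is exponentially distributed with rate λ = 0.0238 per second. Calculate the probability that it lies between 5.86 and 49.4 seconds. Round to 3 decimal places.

P(5.86 < X < 49.4) = e^(−λ·5.86) − e^(−λ·49.4) = 0.86982 − 0.30860 ≈ 0.561.

0.561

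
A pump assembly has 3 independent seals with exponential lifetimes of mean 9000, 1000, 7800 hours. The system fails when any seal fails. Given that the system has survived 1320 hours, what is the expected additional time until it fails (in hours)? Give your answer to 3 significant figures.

807

First-failure rate Σλ = 1/9000 + 1/1000 + 1/7800 = 0.00123932.
By memorylessness the expected residual is 1/Σλ = 806.897 hours, regardless of the 1320 already elapsed.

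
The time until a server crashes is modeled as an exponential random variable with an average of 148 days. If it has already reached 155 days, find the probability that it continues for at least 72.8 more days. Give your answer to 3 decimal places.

The rate is λ = 1/148 = 0.00675676 per day.
P(X > s+t | X > s) = e^(−λ(s+t))/e^(−λs) = e^(−λt), independent of s = 155.
P(X > 72.8) = e^(−0.49189) ≈ 0.611.

0.611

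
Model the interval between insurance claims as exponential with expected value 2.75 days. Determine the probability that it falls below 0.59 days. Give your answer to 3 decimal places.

The rate is λ = 1/2.75 = 0.363636 per day.
P(X ≤ 0.59) = 1 − e^(−λ·0.59) = 1 − e^(−0.21455) ≈ 0.193.

0.193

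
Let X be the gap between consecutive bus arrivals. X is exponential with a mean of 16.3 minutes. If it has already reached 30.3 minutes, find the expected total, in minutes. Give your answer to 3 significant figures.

46.6

The rate is λ = 1/16.3 = 0.0613497 per minute.
By memorylessness, E[X | X > 30.3] = 30.3 + 1/λ = 30.3 + 16.3 = 46.6 minutes.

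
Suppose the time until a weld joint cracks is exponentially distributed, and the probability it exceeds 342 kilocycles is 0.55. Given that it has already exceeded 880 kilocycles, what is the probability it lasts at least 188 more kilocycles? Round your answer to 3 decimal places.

0.720

From e^(−λ·342) = 0.55, λ = −ln(0.55)/342 = 0.00174806.
Memoryless: P(X > 880+188 | X > 880) = P(X > 188) = e^(−0.00174806·188) ≈ 0.720.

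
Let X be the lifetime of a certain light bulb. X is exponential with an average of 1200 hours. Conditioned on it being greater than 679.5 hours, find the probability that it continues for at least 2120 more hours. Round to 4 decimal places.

The rate is λ = 1/1200 = 0.000833333 per hour.
By the memoryless property, P(X > 679.5+2120 | X > 679.5) = P(X > 2120).
P(X > 2120) = e^(−1.7667) ≈ 0.1709.

0.1709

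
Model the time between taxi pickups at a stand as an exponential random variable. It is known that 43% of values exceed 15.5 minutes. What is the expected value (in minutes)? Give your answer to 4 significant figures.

e^(−λ·15.5) = 0.43 ⇒ λ = −ln(0.43)/15.5 = 0.0544497.
Mean = 1/λ = 18.3656 minutes.

18.37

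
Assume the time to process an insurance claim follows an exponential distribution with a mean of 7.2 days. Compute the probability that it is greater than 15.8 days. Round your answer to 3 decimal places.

0.111

The rate is λ = 1/7.2 = 0.138889 per day.
P(X > 15.8) = e^(−λ·15.8) = e^(−2.1944) ≈ 0.111.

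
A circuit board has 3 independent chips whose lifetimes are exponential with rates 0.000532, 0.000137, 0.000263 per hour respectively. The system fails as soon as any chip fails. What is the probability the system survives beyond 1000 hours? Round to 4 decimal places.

0.3938

The time to first failure is exponential with rate Σλ = 0.000532 + 0.000137 + 0.000263 = 0.000932.
P(min > 1000) = e^(−0.000932·1000) = e^(−0.932) ≈ 0.3938.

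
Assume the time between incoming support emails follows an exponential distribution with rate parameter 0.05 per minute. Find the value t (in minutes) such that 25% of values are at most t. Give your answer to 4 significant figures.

5.754

Set 1 − e^(−λt) = 0.25, so t = −ln(0.75)/λ = 0.28768/0.05 ≈ 5.75364 minutes.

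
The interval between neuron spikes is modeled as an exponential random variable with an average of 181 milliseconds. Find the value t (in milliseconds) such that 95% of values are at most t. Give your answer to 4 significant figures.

The rate is λ = 1/181 = 0.00552486 per millisecond.
Set 1 − e^(−λt) = 0.95, so t = −ln(0.05)/λ = 2.9957/0.00552486 ≈ 542.228 milliseconds.

542.2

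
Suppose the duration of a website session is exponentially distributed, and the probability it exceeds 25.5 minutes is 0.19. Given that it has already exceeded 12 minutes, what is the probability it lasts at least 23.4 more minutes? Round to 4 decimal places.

0.2178

From e^(−λ·25.5) = 0.19, λ = −ln(0.19)/25.5 = 0.0651267.
Memoryless: P(X > 12+23.4 | X > 12) = P(X > 23.4) = e^(−0.0651267·23.4) ≈ 0.2178.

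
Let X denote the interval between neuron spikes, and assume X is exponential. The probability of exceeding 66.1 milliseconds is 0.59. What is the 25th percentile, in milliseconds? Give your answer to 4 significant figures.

36.04

e^(−λ·66.1) = 0.59 ⇒ λ = −ln(0.59)/66.1 = 0.00798234.
25th percentile: 1 − e^(−λt) = 0.25, t = −ln(0.75)/λ = 36.0398 milliseconds.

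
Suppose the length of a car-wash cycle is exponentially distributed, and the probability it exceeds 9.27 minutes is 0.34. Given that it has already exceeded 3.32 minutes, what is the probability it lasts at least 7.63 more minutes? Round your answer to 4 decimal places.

0.4115

From e^(−λ·9.27) = 0.34, λ = −ln(0.34)/9.27 = 0.116376.
Memoryless: P(X > 3.32+7.63 | X > 3.32) = P(X > 7.63) = e^(−0.116376·7.63) ≈ 0.4115.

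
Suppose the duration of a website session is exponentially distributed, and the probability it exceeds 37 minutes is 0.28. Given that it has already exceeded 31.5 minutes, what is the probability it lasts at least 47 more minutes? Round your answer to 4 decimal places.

From e^(−λ·37) = 0.28, λ = −ln(0.28)/37 = 0.0344045.
Memoryless: P(X > 31.5+47 | X > 31.5) = P(X > 47) = e^(−0.0344045·47) ≈ 0.1985.

0.1985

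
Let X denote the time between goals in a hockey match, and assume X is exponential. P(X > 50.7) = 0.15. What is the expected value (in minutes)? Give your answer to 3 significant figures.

e^(−λ·50.7) = 0.15 ⇒ λ = −ln(0.15)/50.7 = 0.0374185.
Mean = 1/λ = 26.7247 minutes.

26.7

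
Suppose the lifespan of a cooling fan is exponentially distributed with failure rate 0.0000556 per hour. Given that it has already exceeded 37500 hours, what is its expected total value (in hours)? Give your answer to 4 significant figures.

55490

By memorylessness, E[X | X > 37500] = 37500 + 1/λ = 37500 + 17985.6 = 55485.6 hours.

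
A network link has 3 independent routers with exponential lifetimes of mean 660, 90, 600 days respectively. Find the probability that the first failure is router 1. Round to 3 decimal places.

0.106

Rates: λ_i = 1/mean_i → 0.00151515, 0.0111111, 0.00166667; Σλ = 0.0142929.
P(router 1 first) = λ_1/Σλ = 0.00151515/0.0142929 ≈ 0.106.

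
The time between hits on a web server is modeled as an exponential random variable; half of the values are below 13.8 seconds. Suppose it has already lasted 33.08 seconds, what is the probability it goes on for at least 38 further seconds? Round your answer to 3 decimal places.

0.148

For an exponential, median = ln(2)/λ, so λ = ln 2 / 13.8 = 0.0502281 per second.
The exponential is memoryless, so the remaining time is again Exp(λ): the condition X > 33.08 is irrelevant.
P(X > 38) = e^(−1.9087) ≈ 0.148.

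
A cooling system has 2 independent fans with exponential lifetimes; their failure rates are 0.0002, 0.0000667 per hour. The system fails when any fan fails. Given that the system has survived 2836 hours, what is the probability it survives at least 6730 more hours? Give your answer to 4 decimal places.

Time to first failure ~ Exp(Σλ) with Σλ = 0.0002667.
By memorylessness, P(T > 2836+6730 | T > 2836) = P(T > 6730) = e^(−0.0002667·6730) ≈ 0.1661.

0.1661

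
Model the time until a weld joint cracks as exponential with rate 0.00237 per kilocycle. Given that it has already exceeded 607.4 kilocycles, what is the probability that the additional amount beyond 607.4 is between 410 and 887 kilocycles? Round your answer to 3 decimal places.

Memoryless: the residual past 607.4 is again Exp(λ).
P(410 < residual < 887) = e^(−λ·410) − e^(−λ·887) = 0.37844 − 0.12219 ≈ 0.256.

0.256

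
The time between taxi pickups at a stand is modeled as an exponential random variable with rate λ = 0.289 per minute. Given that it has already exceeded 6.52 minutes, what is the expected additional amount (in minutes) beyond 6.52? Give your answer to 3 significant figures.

3.46

By memorylessness, the remaining amount past any threshold is again Exp(λ) with mean 1/λ = 3.46021 minutes.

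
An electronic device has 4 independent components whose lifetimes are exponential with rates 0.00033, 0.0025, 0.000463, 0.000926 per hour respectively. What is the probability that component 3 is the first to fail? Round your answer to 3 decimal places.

The time to first failure is exponential with rate Σλ = 0.00033 + 0.0025 + 0.000463 + 0.000926 = 0.004219.
P(component 3 first) = λ_3/Σλ = 0.000463/0.004219 ≈ 0.110.

0.110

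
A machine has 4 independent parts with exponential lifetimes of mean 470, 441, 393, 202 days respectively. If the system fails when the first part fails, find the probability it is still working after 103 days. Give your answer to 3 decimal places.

0.294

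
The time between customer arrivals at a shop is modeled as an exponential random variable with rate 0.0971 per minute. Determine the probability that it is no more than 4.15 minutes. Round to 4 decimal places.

P(X ≤ 4.15) = 1 − e^(−λ·4.15) = 1 − e^(−0.40297) ≈ 0.3317.

0.3317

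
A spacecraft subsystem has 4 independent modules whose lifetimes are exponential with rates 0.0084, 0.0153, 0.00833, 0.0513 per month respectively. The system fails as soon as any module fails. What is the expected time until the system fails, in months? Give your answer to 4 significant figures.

12.00

The time to first failure is exponential with rate Σλ = 0.0084 + 0.0153 + 0.00833 + 0.0513 = 0.08333.
E[min] = 1/Σλ = 1/0.08333 = 12.0005 months.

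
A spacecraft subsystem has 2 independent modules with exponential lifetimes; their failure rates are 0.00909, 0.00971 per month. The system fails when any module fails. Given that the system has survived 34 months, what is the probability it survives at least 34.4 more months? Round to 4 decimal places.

0.5238

Time to first failure ~ Exp(Σλ) with Σλ = 0.0188.
By memorylessness, P(T > 34+34.4 | T > 34) = P(T > 34.4) = e^(−0.0188·34.4) ≈ 0.5238.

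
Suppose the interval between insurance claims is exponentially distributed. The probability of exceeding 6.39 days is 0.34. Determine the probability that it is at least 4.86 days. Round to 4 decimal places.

e^(−λ·6.39) = 0.34 ⇒ λ = −ln(0.34)/6.39 = 0.168828.
P(X > 4.86) = e^(−0.168828·4.86) = e^(−0.8205) ≈ 0.4402.

0.4402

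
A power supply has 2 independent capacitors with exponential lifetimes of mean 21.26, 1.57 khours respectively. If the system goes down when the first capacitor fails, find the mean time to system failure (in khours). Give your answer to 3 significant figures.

1.46

The first failure time is exponential with rate Σλ_i = 1/21.26 + 1/1.57 = 0.683979 per khour.
E[min] = 1/Σλ = 1/0.683979 = 1.46203 khours.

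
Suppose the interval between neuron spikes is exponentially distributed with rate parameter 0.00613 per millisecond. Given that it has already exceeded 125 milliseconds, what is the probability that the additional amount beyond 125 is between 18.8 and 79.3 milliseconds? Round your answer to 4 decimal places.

Memoryless: the residual past 125 is again Exp(λ).
P(18.8 < residual < 79.3) = e^(−λ·18.8) − e^(−λ·79.3) = 0.89115 − 0.61501 ≈ 0.2761.

0.2761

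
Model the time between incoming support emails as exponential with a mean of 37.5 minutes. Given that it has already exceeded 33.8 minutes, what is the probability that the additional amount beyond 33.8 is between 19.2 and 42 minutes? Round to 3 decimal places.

0.273

The rate is λ = 1/37.5 = 0.0266667 per minute.
Memoryless: the residual past 33.8 is again Exp(λ).
P(19.2 < residual < 42) = e^(−λ·19.2) − e^(−λ·42) = 0.59930 − 0.32628 ≈ 0.273.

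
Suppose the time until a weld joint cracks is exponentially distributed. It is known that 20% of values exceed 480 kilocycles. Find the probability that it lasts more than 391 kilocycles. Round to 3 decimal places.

0.270

e^(−λ·480) = 0.20 ⇒ λ = −ln(0.20)/480 = 0.003353.
P(X > 391) = e^(−0.003353·391) = e^(−1.311) ≈ 0.270.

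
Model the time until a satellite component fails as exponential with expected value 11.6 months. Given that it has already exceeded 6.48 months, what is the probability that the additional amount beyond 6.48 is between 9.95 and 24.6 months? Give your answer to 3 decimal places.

0.304

The rate is λ = 1/11.6 = 0.0862069 per month.
Memoryless: the residual past 6.48 is again Exp(λ).
P(9.95 < residual < 24.6) = e^(−λ·9.95) − e^(−λ·24.6) = 0.42411 − 0.11995 ≈ 0.304.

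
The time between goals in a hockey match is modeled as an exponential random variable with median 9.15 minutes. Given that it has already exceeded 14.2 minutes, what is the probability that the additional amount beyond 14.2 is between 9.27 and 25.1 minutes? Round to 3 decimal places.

For an exponential, median = ln(2)/λ, so λ = ln 2 / 9.15 = 0.0757538 per minute.
Memoryless: the residual past 14.2 is again Exp(λ).
P(9.27 < residual < 25.1) = e^(−λ·9.27) − e^(−λ·25.1) = 0.49548 − 0.14936 ≈ 0.346.

0.346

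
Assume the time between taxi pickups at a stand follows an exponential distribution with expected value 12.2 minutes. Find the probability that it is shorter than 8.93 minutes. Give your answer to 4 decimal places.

0.5190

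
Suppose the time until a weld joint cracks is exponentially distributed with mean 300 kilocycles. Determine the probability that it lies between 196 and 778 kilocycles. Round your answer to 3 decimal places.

0.446

The rate is λ = 1/300 = 0.00333333 per kilocycle.
P(196 < X < 778) = e^(−λ·196) − e^(−λ·778) = 0.52031 − 0.07477 ≈ 0.446.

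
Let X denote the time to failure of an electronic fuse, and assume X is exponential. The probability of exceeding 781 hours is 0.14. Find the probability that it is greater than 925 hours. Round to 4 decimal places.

0.0974

e^(−λ·781) = 0.14 ⇒ λ = −ln(0.14)/781 = 0.00251743.
P(X > 925) = e^(−0.00251743·925) = e^(−2.3286) ≈ 0.0974.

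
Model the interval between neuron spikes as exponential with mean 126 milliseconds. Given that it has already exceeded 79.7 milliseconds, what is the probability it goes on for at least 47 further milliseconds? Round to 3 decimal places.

The rate is λ = 1/126 = 0.00793651 per millisecond.
The exponential is memoryless, so the remaining time is again Exp(λ): the condition X > 79.7 is irrelevant.
P(X > 47) = e^(−0.37302) ≈ 0.689.

0.689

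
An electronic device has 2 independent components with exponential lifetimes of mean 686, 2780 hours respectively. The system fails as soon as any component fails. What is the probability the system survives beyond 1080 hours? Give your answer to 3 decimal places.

The first failure time is exponential with rate Σλ_i = 1/686 + 1/2780 = 0.00181744 per hour.
P(min > 1080) = e^(−0.00181744·1080) = e^(−1.9628) ≈ 0.140.

0.140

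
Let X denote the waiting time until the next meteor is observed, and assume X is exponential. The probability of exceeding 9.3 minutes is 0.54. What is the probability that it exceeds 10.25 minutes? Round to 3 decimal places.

0.507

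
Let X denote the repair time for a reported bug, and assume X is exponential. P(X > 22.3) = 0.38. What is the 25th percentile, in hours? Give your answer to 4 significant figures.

6.630

e^(−λ·22.3) = 0.38 ⇒ λ = −ln(0.38)/22.3 = 0.0433894.
25th percentile: 1 − e^(−λt) = 0.25, t = −ln(0.75)/λ = 6.63024 hours.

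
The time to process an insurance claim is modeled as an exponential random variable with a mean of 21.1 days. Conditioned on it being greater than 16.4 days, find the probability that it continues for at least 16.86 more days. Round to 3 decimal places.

The rate is λ = 1/21.1 = 0.0473934 per day.
By the memoryless property, P(X > 16.4+16.86 | X > 16.4) = P(X > 16.86).
P(X > 16.86) = e^(−0.79905) ≈ 0.450.

0.450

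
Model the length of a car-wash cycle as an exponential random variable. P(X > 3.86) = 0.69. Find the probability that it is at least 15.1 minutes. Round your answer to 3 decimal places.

0.234

e^(−λ·3.86) = 0.69 ⇒ λ = −ln(0.69)/3.86 = 0.0961305.
P(X > 15.1) = e^(−0.0961305·15.1) = e^(−1.4516) ≈ 0.234.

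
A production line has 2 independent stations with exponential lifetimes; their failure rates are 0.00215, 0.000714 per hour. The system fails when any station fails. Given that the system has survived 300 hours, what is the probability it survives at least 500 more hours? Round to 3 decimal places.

Time to first failure ~ Exp(Σλ) with Σλ = 0.002864.
By memorylessness, P(T > 300+500 | T > 300) = P(T > 500) = e^(−0.002864·500) ≈ 0.239.

0.239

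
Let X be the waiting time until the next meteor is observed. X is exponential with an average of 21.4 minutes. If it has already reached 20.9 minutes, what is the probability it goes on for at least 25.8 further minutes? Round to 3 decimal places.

The rate is λ = 1/21.4 = 0.046729 per minute.
The exponential is memoryless, so the remaining time is again Exp(λ): the condition X > 20.9 is irrelevant.
P(X > 25.8) = e^(−1.2056) ≈ 0.300.

0.300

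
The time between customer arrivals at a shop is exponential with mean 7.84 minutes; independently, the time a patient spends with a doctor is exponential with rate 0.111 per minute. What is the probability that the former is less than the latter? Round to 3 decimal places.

0.535

λ_1 = 1/7.84 = 0.127551, λ_2 = 0.111.
For independent exponentials, P(the former < the latter) = λ_1/(λ_1+λ_2) = 0.127551/0.238551 ≈ 0.535.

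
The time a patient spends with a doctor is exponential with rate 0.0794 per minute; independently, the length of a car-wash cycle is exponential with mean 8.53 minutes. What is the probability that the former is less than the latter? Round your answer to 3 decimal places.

0.404

λ_1 = 0.0794, λ_2 = 1/8.53 = 0.117233.
For independent exponentials, P(the former < the latter) = λ_1/(λ_1+λ_2) = 0.0794/0.196633 ≈ 0.404.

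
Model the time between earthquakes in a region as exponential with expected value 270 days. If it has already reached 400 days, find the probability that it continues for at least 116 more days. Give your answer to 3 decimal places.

0.651

The rate is λ = 1/270 = 0.0037037 per day.
By the memoryless property, P(X > 400+116 | X > 400) = P(X > 116).
P(X > 116) = e^(−0.42963) ≈ 0.651.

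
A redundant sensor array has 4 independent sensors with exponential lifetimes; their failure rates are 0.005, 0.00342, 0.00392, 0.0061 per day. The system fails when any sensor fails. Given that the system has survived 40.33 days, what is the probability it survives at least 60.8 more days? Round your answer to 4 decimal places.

Time to first failure ~ Exp(Σλ) with Σλ = 0.01844.
By memorylessness, P(T > 40.33+60.8 | T > 40.33) = P(T > 60.8) = e^(−0.01844·60.8) ≈ 0.3259.

0.3259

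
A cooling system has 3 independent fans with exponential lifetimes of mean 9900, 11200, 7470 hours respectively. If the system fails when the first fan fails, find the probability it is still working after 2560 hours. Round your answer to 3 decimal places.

0.436

The first failure time is exponential with rate Σλ_i = 1/9900 + 1/11200 + 1/7470 = 0.000324165 per hour.
P(min > 2560) = e^(−0.000324165·2560) = e^(−0.82986) ≈ 0.436.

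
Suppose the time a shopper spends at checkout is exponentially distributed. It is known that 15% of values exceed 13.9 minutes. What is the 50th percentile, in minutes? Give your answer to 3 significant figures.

e^(−λ·13.9) = 0.15 ⇒ λ = −ln(0.15)/13.9 = 0.136483.
50th percentile: 1 − e^(−λt) = 0.5, t = −ln(0.5)/λ = 5.07862 minutes.

5.08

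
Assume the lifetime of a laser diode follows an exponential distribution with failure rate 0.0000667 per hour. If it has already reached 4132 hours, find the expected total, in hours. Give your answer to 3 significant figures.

By memorylessness, E[X | X > 4132] = 4132 + 1/λ = 4132 + 14992.5 = 19124.5 hours.

19100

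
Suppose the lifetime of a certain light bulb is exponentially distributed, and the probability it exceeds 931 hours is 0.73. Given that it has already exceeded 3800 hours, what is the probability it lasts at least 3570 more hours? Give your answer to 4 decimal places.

From e^(−λ·931) = 0.73, λ = −ln(0.73)/931 = 0.000338035.
Memoryless: P(X > 3800+3570 | X > 3800) = P(X > 3570) = e^(−0.000338035·3570) ≈ 0.2992.

0.2992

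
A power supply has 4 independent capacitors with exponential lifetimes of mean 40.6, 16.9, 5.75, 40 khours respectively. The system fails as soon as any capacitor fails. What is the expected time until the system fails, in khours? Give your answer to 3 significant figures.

3.54

The first failure time is exponential with rate Σλ_i = 1/40.6 + 1/16.9 + 1/5.75 + 1/40 = 0.282715 per khour.
E[min] = 1/Σλ = 1/0.282715 = 3.53713 khours.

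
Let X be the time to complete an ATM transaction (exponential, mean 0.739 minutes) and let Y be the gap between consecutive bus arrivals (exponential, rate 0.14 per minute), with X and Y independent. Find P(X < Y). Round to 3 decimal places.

0.906

λ_1 = 1/0.739 = 1.35318, λ_2 = 0.14.
For independent exponentials, P(X < Y) = λ_1/(λ_1+λ_2) = 1.35318/1.49318 ≈ 0.906.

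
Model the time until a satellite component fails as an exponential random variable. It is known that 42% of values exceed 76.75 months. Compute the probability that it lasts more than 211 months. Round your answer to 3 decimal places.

0.092

e^(−λ·76.75) = 0.42 ⇒ λ = −ln(0.42)/76.75 = 0.0113029.
P(X > 211) = e^(−0.0113029·211) = e^(−2.3849) ≈ 0.092.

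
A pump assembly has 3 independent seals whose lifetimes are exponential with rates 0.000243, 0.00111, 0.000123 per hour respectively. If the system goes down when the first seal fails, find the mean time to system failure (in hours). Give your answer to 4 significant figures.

677.5

The time to first failure is exponential with rate Σλ = 0.000243 + 0.00111 + 0.000123 = 0.001476.
E[min] = 1/Σλ = 1/0.001476 = 677.507 hours.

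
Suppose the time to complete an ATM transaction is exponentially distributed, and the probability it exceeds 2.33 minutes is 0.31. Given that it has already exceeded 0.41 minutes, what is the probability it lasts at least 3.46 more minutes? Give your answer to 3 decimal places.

0.176

From e^(−λ·2.33) = 0.31, λ = −ln(0.31)/2.33 = 0.502654.
Memoryless: P(X > 0.41+3.46 | X > 0.41) = P(X > 3.46) = e^(−0.502654·3.46) ≈ 0.176.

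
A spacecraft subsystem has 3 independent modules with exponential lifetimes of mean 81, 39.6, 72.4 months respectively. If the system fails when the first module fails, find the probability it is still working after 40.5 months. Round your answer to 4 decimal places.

The first failure time is exponential with rate Σλ_i = 1/81 + 1/39.6 + 1/72.4 = 0.0514104 per month.
P(min > 40.5) = e^(−0.0514104·40.5) = e^(−2.0821) ≈ 0.1247.

0.1247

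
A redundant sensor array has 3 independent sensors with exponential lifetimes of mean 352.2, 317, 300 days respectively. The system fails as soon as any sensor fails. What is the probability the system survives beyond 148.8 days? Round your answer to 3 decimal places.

0.250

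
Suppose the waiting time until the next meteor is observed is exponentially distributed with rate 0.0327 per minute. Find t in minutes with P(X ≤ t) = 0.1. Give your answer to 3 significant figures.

Set 1 − e^(−λt) = 0.1, so t = −ln(0.9)/λ = 0.10536/0.0327 ≈ 3.22203 minutes.

3.22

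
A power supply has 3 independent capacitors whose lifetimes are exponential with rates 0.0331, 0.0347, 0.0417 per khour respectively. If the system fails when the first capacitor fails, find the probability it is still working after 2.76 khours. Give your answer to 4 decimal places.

0.7392

The time to first failure is exponential with rate Σλ = 0.0331 + 0.0347 + 0.0417 = 0.1095.
P(min > 2.76) = e^(−0.1095·2.76) = e^(−0.30222) ≈ 0.7392.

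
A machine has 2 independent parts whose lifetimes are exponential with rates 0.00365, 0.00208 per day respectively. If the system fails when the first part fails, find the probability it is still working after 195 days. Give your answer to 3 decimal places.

0.327

The time to first failure is exponential with rate Σλ = 0.00365 + 0.00208 = 0.00573.
P(min > 195) = e^(−0.00573·195) = e^(−1.1174) ≈ 0.327.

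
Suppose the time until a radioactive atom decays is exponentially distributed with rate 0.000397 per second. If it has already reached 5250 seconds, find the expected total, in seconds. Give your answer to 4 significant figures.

7769

By memorylessness, E[X | X > 5250] = 5250 + 1/λ = 5250 + 2518.89 = 7768.89 seconds.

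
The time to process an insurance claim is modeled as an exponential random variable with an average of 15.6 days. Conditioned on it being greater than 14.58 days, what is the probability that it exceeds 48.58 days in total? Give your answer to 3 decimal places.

The rate is λ = 1/15.6 = 0.0641026 per day.
By the memoryless property, P(X > 14.58+34 | X > 14.58) = P(X > 34).
P(X > 34) = e^(−2.1795) ≈ 0.113.

0.113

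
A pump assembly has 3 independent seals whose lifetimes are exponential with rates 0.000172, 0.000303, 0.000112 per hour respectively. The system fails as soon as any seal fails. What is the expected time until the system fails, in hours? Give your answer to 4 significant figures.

1704

The time to first failure is exponential with rate Σλ = 0.000172 + 0.000303 + 0.000112 = 0.000587.
E[min] = 1/Σλ = 1/0.000587 = 1703.58 hours.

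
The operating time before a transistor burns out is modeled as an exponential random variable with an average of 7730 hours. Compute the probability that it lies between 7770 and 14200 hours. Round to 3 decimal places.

0.207

The rate is λ = 1/7730 = 0.000129366 per hour.
P(7770 < X < 14200) = e^(−λ·7770) − e^(−λ·14200) = 0.36598 − 0.15929 ≈ 0.207.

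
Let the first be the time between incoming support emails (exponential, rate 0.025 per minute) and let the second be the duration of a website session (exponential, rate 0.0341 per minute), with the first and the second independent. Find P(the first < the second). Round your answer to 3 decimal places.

λ_1 = 0.025, λ_2 = 0.0341.
For independent exponentials, P(the first < the second) = λ_1/(λ_1+λ_2) = 0.025/0.0591 ≈ 0.423.

0.423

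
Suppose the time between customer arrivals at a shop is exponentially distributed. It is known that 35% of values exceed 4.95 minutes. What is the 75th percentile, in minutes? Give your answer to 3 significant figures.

6.54

e^(−λ·4.95) = 0.35 ⇒ λ = −ln(0.35)/4.95 = 0.212085.
75th percentile: 1 − e^(−λt) = 0.75, t = −ln(0.25)/λ = 6.5365 minutes.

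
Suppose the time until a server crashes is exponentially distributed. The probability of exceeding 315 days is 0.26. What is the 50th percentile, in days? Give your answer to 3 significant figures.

162

e^(−λ·315) = 0.26 ⇒ λ = −ln(0.26)/315 = 0.00427642.
50th percentile: 1 − e^(−λt) = 0.5, t = −ln(0.5)/λ = 162.086 days.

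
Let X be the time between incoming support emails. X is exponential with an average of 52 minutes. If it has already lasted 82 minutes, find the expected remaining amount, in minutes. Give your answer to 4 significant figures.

52.00

The rate is λ = 1/52 = 0.0192308 per minute.
By memorylessness, the remaining amount past any threshold is again Exp(λ) with mean 1/λ = 52 minutes.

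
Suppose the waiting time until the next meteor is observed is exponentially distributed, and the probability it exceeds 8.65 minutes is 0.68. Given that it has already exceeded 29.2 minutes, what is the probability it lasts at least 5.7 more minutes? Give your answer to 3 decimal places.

From e^(−λ·8.65) = 0.68, λ = −ln(0.68)/8.65 = 0.0445853.
Memoryless: P(X > 29.2+5.7 | X > 29.2) = P(X > 5.7) = e^(−0.0445853·5.7) ≈ 0.776.

0.776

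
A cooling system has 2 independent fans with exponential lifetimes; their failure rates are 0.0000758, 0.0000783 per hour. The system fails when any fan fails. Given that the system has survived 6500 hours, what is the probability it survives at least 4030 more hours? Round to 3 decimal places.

Time to first failure ~ Exp(Σλ) with Σλ = 0.0001541.
By memorylessness, P(T > 6500+4030 | T > 6500) = P(T > 4030) = e^(−0.0001541·4030) ≈ 0.537.

0.537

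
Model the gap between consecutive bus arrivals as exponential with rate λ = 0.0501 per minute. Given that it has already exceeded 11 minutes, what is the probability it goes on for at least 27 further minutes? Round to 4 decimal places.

0.2585

P(X > s+t | X > s) = e^(−λ(s+t))/e^(−λs) = e^(−λt), independent of s = 11.
P(X > 27) = e^(−1.3527) ≈ 0.2585.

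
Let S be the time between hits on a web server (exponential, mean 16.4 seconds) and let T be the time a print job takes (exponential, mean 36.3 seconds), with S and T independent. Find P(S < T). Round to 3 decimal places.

λ_1 = 1/16.4 = 0.0609756, λ_2 = 1/36.3 = 0.0275482.
For independent exponentials, P(S < T) = λ_1/(λ_1+λ_2) = 0.0609756/0.0885238 ≈ 0.689.

0.689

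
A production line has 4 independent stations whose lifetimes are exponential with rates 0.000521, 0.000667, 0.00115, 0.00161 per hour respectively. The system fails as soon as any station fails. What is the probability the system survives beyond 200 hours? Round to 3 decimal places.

The time to first failure is exponential with rate Σλ = 0.000521 + 0.000667 + 0.00115 + 0.00161 = 0.003948.
P(min > 200) = e^(−0.003948·200) = e^(−0.7896) ≈ 0.454.

0.454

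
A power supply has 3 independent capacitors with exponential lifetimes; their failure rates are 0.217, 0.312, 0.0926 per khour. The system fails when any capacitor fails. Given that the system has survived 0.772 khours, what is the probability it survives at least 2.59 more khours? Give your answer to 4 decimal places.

0.1999

Time to first failure ~ Exp(Σλ) with Σλ = 0.6216.
By memorylessness, P(T > 0.772+2.59 | T > 0.772) = P(T > 2.59) = e^(−0.6216·2.59) ≈ 0.1999.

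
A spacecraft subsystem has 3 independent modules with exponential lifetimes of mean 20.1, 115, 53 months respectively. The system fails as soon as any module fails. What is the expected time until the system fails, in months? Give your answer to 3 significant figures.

The first failure time is exponential with rate Σλ_i = 1/20.1 + 1/115 + 1/53 = 0.0773148 per month.
E[min] = 1/Σλ = 1/0.0773148 = 12.9341 months.

12.9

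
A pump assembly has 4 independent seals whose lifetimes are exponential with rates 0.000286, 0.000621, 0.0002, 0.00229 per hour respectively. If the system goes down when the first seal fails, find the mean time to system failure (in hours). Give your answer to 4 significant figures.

294.4

The time to first failure is exponential with rate Σλ = 0.000286 + 0.000621 + 0.0002 + 0.00229 = 0.003397.
E[min] = 1/Σλ = 1/0.003397 = 294.377 hours.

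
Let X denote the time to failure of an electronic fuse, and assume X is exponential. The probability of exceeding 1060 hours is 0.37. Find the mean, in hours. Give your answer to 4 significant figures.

1066

e^(−λ·1060) = 0.37 ⇒ λ = −ln(0.37)/1060 = 0.000937974.
Mean = 1/λ = 1066.13 hours.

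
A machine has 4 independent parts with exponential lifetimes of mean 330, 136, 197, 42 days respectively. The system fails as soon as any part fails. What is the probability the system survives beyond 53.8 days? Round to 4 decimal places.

The first failure time is exponential with rate Σλ_i = 1/330 + 1/136 + 1/197 + 1/42 = 0.0392689 per day.
P(min > 53.8) = e^(−0.0392689·53.8) = e^(−2.1127) ≈ 0.1209.

0.1209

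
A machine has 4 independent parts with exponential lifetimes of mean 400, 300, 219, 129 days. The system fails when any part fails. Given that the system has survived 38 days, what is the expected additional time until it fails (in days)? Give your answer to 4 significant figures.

First-failure rate Σλ = 1/400 + 1/300 + 1/219 + 1/129 = 0.0181515.
By memorylessness the expected residual is 1/Σλ = 55.0919 days, regardless of the 38 already elapsed.

55.09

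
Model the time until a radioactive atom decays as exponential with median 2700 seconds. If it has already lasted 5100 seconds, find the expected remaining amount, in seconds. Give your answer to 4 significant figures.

3895

For an exponential, median = ln(2)/λ, so λ = ln 2 / 2700 = 0.000256721 per second.
By memorylessness, the remaining amount past any threshold is again Exp(λ) with mean 1/λ = 3895.28 seconds.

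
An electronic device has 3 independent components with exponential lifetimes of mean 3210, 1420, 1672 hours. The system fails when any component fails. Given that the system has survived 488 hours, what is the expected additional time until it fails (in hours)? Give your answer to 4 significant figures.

First-failure rate Σλ = 1/3210 + 1/1420 + 1/1672 = 0.00161384.
By memorylessness the expected residual is 1/Σλ = 619.641 hours, regardless of the 488 already elapsed.

619.6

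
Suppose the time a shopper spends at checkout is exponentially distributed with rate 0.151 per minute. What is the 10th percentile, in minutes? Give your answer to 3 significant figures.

Set 1 − e^(−λt) = 0.1, so t = −ln(0.9)/λ = 0.10536/0.151 ≈ 0.697752 minutes.

0.698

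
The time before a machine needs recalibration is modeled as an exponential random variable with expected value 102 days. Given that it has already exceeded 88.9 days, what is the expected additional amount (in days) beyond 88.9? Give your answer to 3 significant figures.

The rate is λ = 1/102 = 0.00980392 per day.
By memorylessness, the remaining amount past any threshold is again Exp(λ) with mean 1/λ = 102 days.

102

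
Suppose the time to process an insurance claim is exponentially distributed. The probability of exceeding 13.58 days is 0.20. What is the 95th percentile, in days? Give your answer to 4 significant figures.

e^(−λ·13.58) = 0.20 ⇒ λ = −ln(0.20)/13.58 = 0.118515.
95th percentile: 1 − e^(−λt) = 0.95, t = −ln(0.05)/λ = 25.2772 days.

25.28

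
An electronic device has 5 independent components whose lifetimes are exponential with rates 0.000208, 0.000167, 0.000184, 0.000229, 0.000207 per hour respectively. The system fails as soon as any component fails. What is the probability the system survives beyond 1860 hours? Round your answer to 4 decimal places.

0.1571

The time to first failure is exponential with rate Σλ = 0.000208 + 0.000167 + 0.000184 + 0.000229 + 0.000207 = 0.000995.
P(min > 1860) = e^(−0.000995·1860) = e^(−1.8507) ≈ 0.1571.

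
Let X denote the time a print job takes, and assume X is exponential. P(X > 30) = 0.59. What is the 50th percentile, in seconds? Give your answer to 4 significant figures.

e^(−λ·30) = 0.59 ⇒ λ = −ln(0.59)/30 = 0.0175878.
50th percentile: 1 − e^(−λt) = 0.5, t = −ln(0.5)/λ = 39.4108 seconds.

39.41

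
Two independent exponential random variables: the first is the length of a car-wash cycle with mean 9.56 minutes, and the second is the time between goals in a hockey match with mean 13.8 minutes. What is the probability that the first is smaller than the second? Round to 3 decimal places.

0.591

λ_1 = 1/9.56 = 0.104603, λ_2 = 1/13.8 = 0.0724638.
For independent exponentials, P(the first < the second) = λ_1/(λ_1+λ_2) = 0.104603/0.177066 ≈ 0.591.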